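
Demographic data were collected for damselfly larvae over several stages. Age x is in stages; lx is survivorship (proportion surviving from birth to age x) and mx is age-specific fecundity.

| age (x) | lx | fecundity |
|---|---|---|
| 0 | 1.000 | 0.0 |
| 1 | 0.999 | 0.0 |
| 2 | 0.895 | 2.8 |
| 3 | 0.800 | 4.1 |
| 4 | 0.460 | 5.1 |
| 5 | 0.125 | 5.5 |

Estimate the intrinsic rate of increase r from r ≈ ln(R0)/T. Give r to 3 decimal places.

0.694

R0 = Σ lx·mx = 0 + 0 + 2.506 + 3.28 + 2.346 + 0.6875 = 8.8195
Σ x·lx·mx = 27.6735; T = 27.6735/8.8195 = 3.13776…
r ≈ ln(R0)/T = ln(8.8195)/3.13776… = 0.6938… → 0.694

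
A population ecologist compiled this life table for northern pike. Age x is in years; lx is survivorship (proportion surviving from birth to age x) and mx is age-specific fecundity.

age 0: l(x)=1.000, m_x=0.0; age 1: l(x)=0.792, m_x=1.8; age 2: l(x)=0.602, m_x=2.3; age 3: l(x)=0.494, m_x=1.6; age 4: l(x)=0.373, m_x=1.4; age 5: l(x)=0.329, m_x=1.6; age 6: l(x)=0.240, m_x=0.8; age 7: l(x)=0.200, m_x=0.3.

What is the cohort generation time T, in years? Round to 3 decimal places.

lx·mx: 0, 1.4256, 1.3846, 0.7904, 0.5222, 0.5264, 0.192, 0.06 → R0 = 4.9012
x·lx·mx: 0, 1.4256, 2.7692, 2.3712, 2.0888, 2.632, 1.152, 0.42 → Σ = 12.8588
T = 12.8588 / 4.9012 = 2.623602… → 2.624

2.624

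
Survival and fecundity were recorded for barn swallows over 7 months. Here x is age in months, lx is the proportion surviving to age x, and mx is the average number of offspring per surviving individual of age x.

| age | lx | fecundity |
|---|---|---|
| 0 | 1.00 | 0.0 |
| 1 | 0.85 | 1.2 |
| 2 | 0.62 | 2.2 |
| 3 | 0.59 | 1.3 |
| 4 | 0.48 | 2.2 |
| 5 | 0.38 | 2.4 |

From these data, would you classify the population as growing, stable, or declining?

R0 = Σ lx·mx = 0 + 1.02 + 1.364 + 0.767 + 1.056 + 0.912 = 5.119
R0 > 1, so the population is growing.

growing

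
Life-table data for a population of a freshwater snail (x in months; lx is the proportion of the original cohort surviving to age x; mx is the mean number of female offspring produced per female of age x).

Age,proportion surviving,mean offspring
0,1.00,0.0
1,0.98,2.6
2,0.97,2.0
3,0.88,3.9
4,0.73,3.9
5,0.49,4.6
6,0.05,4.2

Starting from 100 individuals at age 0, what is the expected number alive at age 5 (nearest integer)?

Expected survivors = N0 · l_5 = 100 × 0.49 = 49 → 49

49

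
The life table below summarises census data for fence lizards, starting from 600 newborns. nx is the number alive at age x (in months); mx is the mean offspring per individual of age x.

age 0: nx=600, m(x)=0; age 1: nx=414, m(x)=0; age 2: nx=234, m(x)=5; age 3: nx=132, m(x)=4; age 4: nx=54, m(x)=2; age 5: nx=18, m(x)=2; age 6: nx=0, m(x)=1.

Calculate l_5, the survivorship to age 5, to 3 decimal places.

0.030

l_5 = n_5/n_0 = 18/600 = 0.03 → 0.030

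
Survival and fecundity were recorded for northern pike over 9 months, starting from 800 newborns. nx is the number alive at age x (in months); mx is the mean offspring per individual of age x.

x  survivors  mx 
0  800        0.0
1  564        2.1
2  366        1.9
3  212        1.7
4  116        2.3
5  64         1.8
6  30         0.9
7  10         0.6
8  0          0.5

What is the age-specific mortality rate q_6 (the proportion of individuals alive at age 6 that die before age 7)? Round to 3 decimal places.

lx = nx/n0 = nx/800: 1, 0.705, 0.4575, 0.265, 0.145, 0.08, 0.0375, 0.0125, 0
q_6 = (l_6 − l_7) / l_6 = (0.0375 − 0.0125) / 0.0375
     = 0.025 / 0.0375 = 0.666667… → 0.667

0.667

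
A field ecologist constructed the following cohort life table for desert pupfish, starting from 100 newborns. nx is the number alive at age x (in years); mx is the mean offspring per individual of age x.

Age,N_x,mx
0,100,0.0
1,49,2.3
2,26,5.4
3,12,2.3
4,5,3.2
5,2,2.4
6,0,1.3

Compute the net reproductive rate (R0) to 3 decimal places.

3.015

lx = nx/n0 = nx/100: 1, 0.49, 0.26, 0.12, 0.05, 0.02, 0
lx·mx by age: 0, 1.127, 1.404, 0.276, 0.16, 0.048, 0
R0 = Σ lx·mx = 3.015 → 3.015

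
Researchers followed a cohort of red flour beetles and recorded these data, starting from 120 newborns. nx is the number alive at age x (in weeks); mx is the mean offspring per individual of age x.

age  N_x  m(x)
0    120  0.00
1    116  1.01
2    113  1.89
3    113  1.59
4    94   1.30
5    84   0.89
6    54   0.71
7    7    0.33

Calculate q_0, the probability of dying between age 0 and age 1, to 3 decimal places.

lx = nx/n0 = nx/120: 1, 0.96667…, 0.94167…, 0.94167…, 0.78333…, 0.7, 0.45, 0.05833…
q_0 = (l_0 − l_1) / l_0 = (1 − 0.966667…) / 1
     = 0.033333… / 1 = 0.033333… → 0.033

0.033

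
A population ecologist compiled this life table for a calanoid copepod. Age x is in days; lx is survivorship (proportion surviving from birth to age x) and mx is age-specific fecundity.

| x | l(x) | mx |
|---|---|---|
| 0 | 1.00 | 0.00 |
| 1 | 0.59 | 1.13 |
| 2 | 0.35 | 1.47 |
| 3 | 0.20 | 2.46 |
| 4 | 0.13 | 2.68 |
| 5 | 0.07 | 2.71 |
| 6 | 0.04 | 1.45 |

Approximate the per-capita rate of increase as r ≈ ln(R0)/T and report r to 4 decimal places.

0.3172

R0 = Σ lx·mx = 0 + 0.6667 + 0.5145 + 0.492 + 0.3484 + 0.1897 + 0.058 = 2.2693
Σ x·lx·mx = 5.8618; T = 5.8618/2.2693 = 2.58309…
r ≈ ln(R0)/T = ln(2.2693)/2.58309… = 0.317245… → 0.3172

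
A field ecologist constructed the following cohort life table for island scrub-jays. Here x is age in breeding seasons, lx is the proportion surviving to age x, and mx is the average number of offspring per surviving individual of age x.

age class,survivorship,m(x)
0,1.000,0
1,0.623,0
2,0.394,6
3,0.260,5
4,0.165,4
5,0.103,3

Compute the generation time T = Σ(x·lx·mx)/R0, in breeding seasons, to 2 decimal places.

lx·mx: 0, 0, 2.364, 1.3, 0.66, 0.309 → R0 = 4.633
x·lx·mx: 0, 0, 4.728, 3.9, 2.64, 1.545 → Σ = 12.813
T = 12.813 / 4.633 = 2.765595… → 2.77

2.77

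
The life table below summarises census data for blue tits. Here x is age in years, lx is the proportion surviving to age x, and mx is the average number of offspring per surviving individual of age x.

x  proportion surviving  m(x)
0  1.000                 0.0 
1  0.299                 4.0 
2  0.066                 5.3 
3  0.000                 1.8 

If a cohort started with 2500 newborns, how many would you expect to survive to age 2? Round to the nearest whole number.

Expected survivors = N0 · l_2 = 2500 × 0.066 = 165 → 165

165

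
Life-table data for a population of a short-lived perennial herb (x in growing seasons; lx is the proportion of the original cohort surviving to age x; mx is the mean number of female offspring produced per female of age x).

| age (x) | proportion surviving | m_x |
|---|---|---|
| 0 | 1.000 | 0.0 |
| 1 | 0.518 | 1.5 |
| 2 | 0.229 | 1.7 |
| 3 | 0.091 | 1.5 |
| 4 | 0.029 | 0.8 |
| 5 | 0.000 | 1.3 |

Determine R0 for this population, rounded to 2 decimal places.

lx·mx by age: 0, 0.777, 0.3893, 0.1365, 0.0232, 0
R0 = Σ lx·mx = 1.326 → 1.33

1.33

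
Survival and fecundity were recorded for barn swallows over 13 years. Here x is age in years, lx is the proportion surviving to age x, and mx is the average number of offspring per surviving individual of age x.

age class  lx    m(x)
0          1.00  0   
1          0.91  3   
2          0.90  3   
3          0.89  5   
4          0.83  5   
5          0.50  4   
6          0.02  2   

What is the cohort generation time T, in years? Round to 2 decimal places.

3.01

lx·mx: 0, 2.73, 2.7, 4.45, 4.15, 2, 0.04 → R0 = 16.07
x·lx·mx: 0, 2.73, 5.4, 13.35, 16.6, 10, 0.24 → Σ = 48.32
T = 48.32 / 16.07 = 3.006845… → 3.01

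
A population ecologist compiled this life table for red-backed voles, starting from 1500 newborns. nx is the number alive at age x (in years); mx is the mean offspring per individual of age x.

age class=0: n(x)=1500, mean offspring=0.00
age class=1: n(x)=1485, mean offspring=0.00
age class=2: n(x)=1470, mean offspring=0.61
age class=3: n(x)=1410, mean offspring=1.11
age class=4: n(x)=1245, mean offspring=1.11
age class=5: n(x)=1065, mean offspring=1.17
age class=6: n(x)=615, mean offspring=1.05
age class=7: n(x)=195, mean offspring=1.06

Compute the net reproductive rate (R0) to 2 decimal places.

3.96

lx = nx/n0 = nx/1500: 1, 0.99, 0.98, 0.94, 0.83, 0.71, 0.41, 0.13
lx·mx by age: 0, 0, 0.5978, 1.0434, 0.9213, 0.8307, 0.4305, 0.1378
R0 = Σ lx·mx = 3.9615 → 3.96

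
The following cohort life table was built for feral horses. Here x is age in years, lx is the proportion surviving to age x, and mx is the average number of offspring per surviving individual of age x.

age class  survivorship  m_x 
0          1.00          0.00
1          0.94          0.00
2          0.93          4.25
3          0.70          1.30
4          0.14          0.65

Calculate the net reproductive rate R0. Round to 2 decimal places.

lx·mx by age: 0, 0, 3.9525, 0.91, 0.091
R0 = Σ lx·mx = 4.9535 → 4.95

4.95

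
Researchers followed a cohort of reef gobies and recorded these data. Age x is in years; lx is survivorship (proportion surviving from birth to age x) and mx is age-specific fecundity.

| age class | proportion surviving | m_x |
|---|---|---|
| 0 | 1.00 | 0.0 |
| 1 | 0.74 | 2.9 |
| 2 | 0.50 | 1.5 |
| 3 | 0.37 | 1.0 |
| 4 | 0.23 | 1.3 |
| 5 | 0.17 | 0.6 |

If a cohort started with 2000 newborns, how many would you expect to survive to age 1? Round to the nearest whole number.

Expected survivors = N0 · l_1 = 2000 × 0.74 = 1480 → 1480

1480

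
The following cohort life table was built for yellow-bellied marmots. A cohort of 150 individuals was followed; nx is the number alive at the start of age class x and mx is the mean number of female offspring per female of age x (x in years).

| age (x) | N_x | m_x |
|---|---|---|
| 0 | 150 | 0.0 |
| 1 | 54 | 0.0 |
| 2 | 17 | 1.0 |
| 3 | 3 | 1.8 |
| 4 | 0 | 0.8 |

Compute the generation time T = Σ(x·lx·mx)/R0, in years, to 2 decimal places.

lx = nx/n0 = nx/150: 1, 0.36, 0.11333…, 0.02, 0
lx·mx: 0, 0, 0.113333…, 0.036, 0 → R0 = 0.149333…
x·lx·mx: 0, 0, 0.226667…, 0.108, 0 → Σ = 0.334667…
T = 0.334667… / 0.149333… = 2.241071… → 2.24

2.24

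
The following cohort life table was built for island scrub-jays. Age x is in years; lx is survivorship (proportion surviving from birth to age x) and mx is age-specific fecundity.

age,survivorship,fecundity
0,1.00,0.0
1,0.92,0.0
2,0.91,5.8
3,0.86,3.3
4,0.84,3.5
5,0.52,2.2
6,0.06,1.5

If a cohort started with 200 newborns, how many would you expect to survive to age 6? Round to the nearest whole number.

12

Expected survivors = N0 · l_6 = 200 × 0.06 = 12 → 12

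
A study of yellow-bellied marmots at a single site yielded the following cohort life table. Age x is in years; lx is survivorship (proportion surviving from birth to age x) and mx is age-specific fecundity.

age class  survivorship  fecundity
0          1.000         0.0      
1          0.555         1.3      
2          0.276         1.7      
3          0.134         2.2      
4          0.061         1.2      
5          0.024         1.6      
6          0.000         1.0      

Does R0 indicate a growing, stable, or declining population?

R0 = Σ lx·mx = 0 + 0.7215 + 0.4692 + 0.2948 + 0.0732 + 0.0384 + 0 = 1.5971
R0 > 1, so the population is growing.

growing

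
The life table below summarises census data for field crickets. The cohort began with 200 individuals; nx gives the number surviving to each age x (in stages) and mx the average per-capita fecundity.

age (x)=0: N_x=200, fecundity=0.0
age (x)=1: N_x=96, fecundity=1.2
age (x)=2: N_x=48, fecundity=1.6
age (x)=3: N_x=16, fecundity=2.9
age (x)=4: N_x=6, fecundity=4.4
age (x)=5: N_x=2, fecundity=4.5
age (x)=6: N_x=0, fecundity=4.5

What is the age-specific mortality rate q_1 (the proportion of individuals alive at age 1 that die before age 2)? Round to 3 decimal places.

0.500

lx = nx/n0 = nx/200: 1, 0.48, 0.24, 0.08, 0.03, 0.01, 0
q_1 = (l_1 − l_2) / l_1 = (0.48 − 0.24) / 0.48
     = 0.24 / 0.48 = 0.5 → 0.500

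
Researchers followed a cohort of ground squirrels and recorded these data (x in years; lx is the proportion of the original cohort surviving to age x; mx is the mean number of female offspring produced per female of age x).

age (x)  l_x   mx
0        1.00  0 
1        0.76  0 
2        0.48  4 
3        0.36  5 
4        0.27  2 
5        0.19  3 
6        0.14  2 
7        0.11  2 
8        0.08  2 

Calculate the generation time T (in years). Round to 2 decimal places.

3.42

lx·mx: 0, 0, 1.92, 1.8, 0.54, 0.57, 0.28, 0.22, 0.16 → R0 = 5.49
x·lx·mx: 0, 0, 3.84, 5.4, 2.16, 2.85, 1.68, 1.54, 1.28 → Σ = 18.75
T = 18.75 / 5.49 = 3.415301… → 3.42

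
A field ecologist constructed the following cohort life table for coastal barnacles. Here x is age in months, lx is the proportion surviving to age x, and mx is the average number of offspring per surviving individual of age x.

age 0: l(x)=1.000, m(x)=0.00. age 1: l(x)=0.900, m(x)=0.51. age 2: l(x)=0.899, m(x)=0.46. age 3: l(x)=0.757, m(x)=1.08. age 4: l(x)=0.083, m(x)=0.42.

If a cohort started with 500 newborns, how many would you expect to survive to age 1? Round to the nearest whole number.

450

Expected survivors = N0 · l_1 = 500 × 0.900 = 450 → 450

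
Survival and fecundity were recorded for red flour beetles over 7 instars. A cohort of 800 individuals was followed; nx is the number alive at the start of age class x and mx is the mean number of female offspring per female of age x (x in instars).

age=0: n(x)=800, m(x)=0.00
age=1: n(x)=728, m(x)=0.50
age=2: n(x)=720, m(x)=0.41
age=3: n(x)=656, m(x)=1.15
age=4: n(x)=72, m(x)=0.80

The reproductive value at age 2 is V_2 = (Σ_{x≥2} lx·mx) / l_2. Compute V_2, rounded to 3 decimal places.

lx = nx/n0 = nx/800: 1, 0.91, 0.9, 0.82, 0.09
lx·mx for x ≥ 2: 0.369, 0.943, 0.072 → sum = 1.384
V_2 = 1.384 / l_2 = 1.384 / 0.9 = 1.537778… → 1.538

1.538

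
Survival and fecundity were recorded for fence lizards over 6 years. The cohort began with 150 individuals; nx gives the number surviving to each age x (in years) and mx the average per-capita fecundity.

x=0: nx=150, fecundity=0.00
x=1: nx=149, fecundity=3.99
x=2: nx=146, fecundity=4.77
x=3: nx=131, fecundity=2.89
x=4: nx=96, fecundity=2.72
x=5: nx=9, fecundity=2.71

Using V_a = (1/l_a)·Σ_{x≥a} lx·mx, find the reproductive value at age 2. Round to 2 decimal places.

9.32

lx = nx/n0 = nx/150: 1, 0.99333…, 0.97333…, 0.87333…, 0.64, 0.06
lx·mx for x ≥ 2: 4.6428…, 2.523933…, 1.7408, 0.1626 → sum = 9.070133…
V_2 = 9.070133… / l_2 = 9.070133… / 0.973333… = 9.31863… → 9.32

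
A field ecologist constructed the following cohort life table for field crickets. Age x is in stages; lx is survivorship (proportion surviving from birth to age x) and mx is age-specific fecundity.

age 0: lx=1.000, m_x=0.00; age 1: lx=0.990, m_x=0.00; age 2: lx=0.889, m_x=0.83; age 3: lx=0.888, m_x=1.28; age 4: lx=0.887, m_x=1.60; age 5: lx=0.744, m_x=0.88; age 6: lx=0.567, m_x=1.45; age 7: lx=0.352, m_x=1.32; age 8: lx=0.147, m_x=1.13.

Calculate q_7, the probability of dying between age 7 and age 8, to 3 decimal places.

q_7 = (l_7 − l_8) / l_7 = (0.352 − 0.147) / 0.352
     = 0.205 / 0.352 = 0.582386… → 0.582

0.582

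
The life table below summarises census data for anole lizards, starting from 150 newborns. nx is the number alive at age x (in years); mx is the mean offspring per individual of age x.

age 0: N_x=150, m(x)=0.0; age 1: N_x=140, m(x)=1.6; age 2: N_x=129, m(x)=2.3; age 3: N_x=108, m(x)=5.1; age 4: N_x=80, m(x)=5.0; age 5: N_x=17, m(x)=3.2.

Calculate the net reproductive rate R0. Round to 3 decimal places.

10.173

lx = nx/n0 = nx/150: 1, 0.93333…, 0.86, 0.72, 0.53333…, 0.11333…
lx·mx by age: 0, 1.493333…, 1.978, 3.672, 2.666667…, 0.362667…
R0 = Σ lx·mx = 10.172667… → 10.173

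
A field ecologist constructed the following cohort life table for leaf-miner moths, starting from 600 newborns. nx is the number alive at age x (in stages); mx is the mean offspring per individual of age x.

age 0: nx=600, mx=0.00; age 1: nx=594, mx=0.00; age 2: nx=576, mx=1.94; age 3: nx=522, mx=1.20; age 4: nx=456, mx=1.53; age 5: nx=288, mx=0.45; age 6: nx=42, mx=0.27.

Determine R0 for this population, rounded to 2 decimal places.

lx = nx/n0 = nx/600: 1, 0.99, 0.96, 0.87, 0.76, 0.48, 0.07
lx·mx by age: 0, 0, 1.8624, 1.044, 1.1628, 0.216, 0.0189
R0 = Σ lx·mx = 4.3041 → 4.30

4.30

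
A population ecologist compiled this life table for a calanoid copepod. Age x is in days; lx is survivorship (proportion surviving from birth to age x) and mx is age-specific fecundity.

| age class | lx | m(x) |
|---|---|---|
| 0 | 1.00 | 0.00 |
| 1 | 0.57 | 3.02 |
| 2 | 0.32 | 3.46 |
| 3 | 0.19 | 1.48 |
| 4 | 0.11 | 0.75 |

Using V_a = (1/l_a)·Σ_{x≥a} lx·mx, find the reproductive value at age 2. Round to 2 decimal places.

4.60

lx·mx for x ≥ 2: 1.1072, 0.2812, 0.0825 → sum = 1.4709
V_2 = 1.4709 / l_2 = 1.4709 / 0.32 = 4.596563… → 4.60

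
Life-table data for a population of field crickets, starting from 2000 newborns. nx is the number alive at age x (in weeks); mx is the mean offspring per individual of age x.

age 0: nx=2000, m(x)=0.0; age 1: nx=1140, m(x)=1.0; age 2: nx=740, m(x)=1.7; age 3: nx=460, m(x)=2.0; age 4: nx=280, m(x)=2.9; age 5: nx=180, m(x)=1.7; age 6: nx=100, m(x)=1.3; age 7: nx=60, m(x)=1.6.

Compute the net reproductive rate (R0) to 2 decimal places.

2.33

lx = nx/n0 = nx/2000: 1, 0.57, 0.37, 0.23, 0.14, 0.09, 0.05, 0.03
lx·mx by age: 0, 0.57, 0.629, 0.46, 0.406, 0.153, 0.065, 0.048
R0 = Σ lx·mx = 2.331 → 2.33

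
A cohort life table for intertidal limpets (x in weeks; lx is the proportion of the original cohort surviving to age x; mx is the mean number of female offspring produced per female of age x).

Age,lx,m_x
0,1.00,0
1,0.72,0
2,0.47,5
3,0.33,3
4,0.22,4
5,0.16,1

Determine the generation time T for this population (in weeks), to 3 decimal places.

2.737

lx·mx: 0, 0, 2.35, 0.99, 0.88, 0.16 → R0 = 4.38
x·lx·mx: 0, 0, 4.7, 2.97, 3.52, 0.8 → Σ = 11.99
T = 11.99 / 4.38 = 2.737443… → 2.737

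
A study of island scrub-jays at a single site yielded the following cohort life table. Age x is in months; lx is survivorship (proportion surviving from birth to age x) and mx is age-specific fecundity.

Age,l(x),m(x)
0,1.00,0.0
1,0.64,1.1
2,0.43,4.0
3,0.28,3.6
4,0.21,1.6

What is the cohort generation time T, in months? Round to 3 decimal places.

2.259

lx·mx: 0, 0.704, 1.72, 1.008, 0.336 → R0 = 3.768
x·lx·mx: 0, 0.704, 3.44, 3.024, 1.344 → Σ = 8.512
T = 8.512 / 3.768 = 2.259023… → 2.259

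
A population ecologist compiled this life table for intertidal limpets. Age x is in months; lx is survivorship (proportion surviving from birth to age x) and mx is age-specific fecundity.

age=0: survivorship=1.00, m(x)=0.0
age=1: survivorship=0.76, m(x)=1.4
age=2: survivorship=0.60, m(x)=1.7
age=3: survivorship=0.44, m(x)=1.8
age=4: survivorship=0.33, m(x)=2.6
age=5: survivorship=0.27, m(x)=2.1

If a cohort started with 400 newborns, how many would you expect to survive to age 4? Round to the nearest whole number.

132

Expected survivors = N0 · l_4 = 400 × 0.33 = 132 → 132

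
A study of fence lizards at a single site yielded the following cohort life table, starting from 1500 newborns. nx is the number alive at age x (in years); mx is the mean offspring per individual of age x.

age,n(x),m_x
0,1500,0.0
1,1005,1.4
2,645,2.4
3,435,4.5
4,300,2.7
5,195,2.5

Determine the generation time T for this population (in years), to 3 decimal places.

lx = nx/n0 = nx/1500: 1, 0.67, 0.43, 0.29, 0.2, 0.13
lx·mx: 0, 0.938, 1.032, 1.305, 0.54, 0.325 → R0 = 4.14
x·lx·mx: 0, 0.938, 2.064, 3.915, 2.16, 1.625 → Σ = 10.702
T = 10.702 / 4.14 = 2.585024… → 2.585

2.585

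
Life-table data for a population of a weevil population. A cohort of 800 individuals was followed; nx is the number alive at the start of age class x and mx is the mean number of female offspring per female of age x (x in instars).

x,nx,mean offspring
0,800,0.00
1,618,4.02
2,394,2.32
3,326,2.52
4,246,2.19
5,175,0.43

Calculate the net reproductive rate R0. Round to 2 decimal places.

lx = nx/n0 = nx/800: 1, 0.7725, 0.4925, 0.4075, 0.3075, 0.21875
lx·mx by age: 0, 3.10545, 1.1426, 1.0269, 0.673425, 0.094063…
R0 = Σ lx·mx = 6.042438… → 6.04

6.04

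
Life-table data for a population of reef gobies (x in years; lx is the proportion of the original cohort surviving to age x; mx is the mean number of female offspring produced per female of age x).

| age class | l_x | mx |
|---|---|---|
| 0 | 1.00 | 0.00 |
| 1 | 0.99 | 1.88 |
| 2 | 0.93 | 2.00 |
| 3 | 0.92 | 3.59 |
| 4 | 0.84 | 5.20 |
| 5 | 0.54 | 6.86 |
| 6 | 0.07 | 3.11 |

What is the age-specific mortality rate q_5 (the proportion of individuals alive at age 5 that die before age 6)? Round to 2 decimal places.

q_5 = (l_5 − l_6) / l_5 = (0.54 − 0.07) / 0.54
     = 0.47 / 0.54 = 0.87037… → 0.87

0.87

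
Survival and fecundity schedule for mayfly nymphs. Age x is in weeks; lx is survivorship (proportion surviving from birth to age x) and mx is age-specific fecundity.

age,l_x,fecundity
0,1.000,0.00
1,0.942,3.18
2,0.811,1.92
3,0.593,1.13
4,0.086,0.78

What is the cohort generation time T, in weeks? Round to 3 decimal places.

1.586

lx·mx: 0, 2.99556, 1.55712, 0.67009, 0.06708 → R0 = 5.28985
x·lx·mx: 0, 2.99556, 3.11424, 2.01027, 0.26832 → Σ = 8.38839
T = 8.38839 / 5.28985 = 1.585752… → 1.586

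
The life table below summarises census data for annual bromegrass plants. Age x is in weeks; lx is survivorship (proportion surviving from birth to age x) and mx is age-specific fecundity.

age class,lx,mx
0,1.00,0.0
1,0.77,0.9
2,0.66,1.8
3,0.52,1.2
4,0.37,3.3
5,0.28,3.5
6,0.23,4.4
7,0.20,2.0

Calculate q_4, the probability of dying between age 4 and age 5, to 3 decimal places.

q_4 = (l_4 − l_5) / l_4 = (0.37 − 0.28) / 0.37
     = 0.09 / 0.37 = 0.243243… → 0.243

0.243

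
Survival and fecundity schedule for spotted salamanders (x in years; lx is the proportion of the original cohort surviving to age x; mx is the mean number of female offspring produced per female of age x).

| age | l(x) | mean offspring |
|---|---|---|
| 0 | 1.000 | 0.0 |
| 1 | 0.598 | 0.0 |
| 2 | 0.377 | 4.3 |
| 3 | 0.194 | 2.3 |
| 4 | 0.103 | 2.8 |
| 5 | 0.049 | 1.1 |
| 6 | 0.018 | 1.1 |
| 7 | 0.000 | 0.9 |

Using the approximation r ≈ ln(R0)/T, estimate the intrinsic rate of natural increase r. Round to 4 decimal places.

R0 = Σ lx·mx = 0 + 0 + 1.6211 + 0.4462 + 0.2884 + 0.0539 + 0.0198 + 0 = 2.4294
Σ x·lx·mx = 6.1227; T = 6.1227/2.4294 = 2.52025…
r ≈ ln(R0)/T = ln(2.4294)/2.52025… = 0.352205… → 0.3522

0.3522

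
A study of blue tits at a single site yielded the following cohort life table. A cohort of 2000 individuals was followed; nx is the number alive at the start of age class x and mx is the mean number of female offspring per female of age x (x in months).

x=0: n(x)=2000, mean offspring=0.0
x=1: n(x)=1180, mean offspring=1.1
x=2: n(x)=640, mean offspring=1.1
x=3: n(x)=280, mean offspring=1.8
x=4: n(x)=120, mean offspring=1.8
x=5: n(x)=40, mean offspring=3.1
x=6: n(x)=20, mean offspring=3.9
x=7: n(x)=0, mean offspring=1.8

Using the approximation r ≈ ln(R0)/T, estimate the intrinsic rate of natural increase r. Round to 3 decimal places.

lx = nx/n0 = nx/2000: 1, 0.59, 0.32, 0.14, 0.06, 0.02, 0.01, 0
R0 = Σ lx·mx = 0 + 0.649 + 0.352 + 0.252 + 0.108 + 0.062 + 0.039 + 0 = 1.462
Σ x·lx·mx = 3.085; T = 3.085/1.462 = 2.11012…
r ≈ ln(R0)/T = ln(1.462)/2.11012… = 0.17999… → 0.180

0.180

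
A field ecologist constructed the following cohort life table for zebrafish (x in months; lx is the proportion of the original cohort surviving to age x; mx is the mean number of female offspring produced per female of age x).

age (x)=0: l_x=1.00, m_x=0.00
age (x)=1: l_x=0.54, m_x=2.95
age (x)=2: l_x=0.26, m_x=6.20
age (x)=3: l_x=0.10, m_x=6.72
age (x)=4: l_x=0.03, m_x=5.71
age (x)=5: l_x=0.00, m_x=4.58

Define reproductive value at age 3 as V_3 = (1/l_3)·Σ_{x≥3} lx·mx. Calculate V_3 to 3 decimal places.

lx·mx for x ≥ 3: 0.672, 0.1713, 0 → sum = 0.8433
V_3 = 0.8433 / l_3 = 0.8433 / 0.1 = 8.433 → 8.433

8.433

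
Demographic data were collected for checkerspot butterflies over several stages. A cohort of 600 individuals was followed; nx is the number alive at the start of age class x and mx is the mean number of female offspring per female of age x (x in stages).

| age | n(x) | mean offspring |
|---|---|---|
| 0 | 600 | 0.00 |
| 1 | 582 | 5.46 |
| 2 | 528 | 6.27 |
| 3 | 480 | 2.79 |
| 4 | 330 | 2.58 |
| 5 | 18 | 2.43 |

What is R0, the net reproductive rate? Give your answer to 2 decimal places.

lx = nx/n0 = nx/600: 1, 0.97, 0.88, 0.8, 0.55, 0.03
lx·mx by age: 0, 5.2962, 5.5176, 2.232, 1.419, 0.0729
R0 = Σ lx·mx = 14.5377 → 14.54

14.54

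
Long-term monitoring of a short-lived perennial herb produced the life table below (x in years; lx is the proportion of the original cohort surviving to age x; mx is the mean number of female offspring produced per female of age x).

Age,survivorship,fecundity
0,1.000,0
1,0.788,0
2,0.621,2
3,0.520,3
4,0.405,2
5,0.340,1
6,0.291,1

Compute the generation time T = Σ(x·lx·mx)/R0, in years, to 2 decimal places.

lx·mx: 0, 0, 1.242, 1.56, 0.81, 0.34, 0.291 → R0 = 4.243
x·lx·mx: 0, 0, 2.484, 4.68, 3.24, 1.7, 1.746 → Σ = 13.85
T = 13.85 / 4.243 = 3.2642… → 3.26

3.26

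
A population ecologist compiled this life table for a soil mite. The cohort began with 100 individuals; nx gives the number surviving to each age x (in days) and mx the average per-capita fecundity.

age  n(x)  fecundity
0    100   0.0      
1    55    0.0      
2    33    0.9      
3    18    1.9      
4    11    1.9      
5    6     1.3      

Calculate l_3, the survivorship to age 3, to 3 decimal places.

0.180

l_3 = n_3/n_0 = 18/100 = 0.18 → 0.180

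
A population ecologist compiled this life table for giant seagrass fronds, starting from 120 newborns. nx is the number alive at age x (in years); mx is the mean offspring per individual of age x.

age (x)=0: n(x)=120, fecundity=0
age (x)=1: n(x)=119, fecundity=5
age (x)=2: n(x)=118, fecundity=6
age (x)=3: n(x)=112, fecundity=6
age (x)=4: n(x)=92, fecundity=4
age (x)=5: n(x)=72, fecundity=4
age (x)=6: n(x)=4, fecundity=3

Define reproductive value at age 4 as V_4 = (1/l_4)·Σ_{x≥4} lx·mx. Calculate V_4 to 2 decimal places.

7.26

lx = nx/n0 = nx/120: 1, 0.99167…, 0.98333…, 0.93333…, 0.76667…, 0.6, 0.03333…
lx·mx for x ≥ 4: 3.066667…, 2.4, 0.1… → sum = 5.566667…
V_4 = 5.566667… / l_4 = 5.566667… / 0.766667… = 7.26087… → 7.26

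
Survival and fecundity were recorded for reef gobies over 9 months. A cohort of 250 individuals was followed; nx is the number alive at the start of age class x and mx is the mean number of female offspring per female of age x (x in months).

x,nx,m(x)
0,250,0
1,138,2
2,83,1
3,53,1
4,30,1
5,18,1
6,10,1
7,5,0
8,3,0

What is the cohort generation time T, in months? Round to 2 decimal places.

1.85

lx = nx/n0 = nx/250: 1, 0.552, 0.332, 0.212, 0.12, 0.072, 0.04, 0.02, 0.012
lx·mx: 0, 1.104, 0.332, 0.212, 0.12, 0.072, 0.04, 0, 0 → R0 = 1.88
x·lx·mx: 0, 1.104, 0.664, 0.636, 0.48, 0.36, 0.24, 0, 0 → Σ = 3.484
T = 3.484 / 1.88 = 1.853191… → 1.85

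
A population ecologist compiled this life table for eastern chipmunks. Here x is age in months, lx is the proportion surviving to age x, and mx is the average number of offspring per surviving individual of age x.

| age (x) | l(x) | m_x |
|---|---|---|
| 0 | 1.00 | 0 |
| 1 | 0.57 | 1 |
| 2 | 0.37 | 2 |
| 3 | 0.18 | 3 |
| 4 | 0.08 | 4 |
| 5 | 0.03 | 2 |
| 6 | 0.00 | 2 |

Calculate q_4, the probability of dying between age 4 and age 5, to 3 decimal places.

q_4 = (l_4 − l_5) / l_4 = (0.08 − 0.03) / 0.08
     = 0.05 / 0.08 = 0.625 → 0.625

0.625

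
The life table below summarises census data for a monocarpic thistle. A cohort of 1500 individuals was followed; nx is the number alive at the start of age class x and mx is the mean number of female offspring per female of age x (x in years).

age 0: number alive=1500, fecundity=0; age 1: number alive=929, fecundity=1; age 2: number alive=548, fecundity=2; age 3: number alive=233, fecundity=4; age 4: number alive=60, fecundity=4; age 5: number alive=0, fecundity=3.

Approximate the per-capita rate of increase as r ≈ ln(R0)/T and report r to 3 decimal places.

0.352

lx = nx/n0 = nx/1500: 1, 0.61933…, 0.36533…, 0.15533…, 0.04, 0
R0 = Σ lx·mx = 0 + 0.61933… + 0.73067… + 0.62133… + 0.16 + 0 = 2.131333…
Σ x·lx·mx = 4.584667…; T = 4.584667…/2.131333… = 2.15108…
r ≈ ln(R0)/T = ln(2.131333…)/2.15108… = 0.3518… → 0.352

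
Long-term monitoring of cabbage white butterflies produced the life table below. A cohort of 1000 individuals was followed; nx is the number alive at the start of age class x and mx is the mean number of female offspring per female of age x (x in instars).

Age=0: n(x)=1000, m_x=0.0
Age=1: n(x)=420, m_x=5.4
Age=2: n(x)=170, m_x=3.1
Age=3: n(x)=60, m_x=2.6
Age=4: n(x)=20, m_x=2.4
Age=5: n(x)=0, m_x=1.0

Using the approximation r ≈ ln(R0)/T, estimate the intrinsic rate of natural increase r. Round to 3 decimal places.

0.827

lx = nx/n0 = nx/1000: 1, 0.42, 0.17, 0.06, 0.02, 0
R0 = Σ lx·mx = 0 + 2.268 + 0.527 + 0.156 + 0.048 + 0 = 2.999
Σ x·lx·mx = 3.982; T = 3.982/2.999 = 1.32778…
r ≈ ln(R0)/T = ln(2.999)/1.32778… = 0.82716… → 0.827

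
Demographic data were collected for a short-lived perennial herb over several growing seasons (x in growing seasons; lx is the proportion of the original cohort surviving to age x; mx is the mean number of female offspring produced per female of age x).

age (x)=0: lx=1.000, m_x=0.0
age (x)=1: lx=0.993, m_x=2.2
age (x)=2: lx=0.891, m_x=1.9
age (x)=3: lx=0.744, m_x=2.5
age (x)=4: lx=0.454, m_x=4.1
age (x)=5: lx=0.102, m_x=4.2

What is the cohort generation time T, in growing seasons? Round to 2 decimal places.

lx·mx: 0, 2.1846, 1.6929, 1.86, 1.8614, 0.4284 → R0 = 8.0273
x·lx·mx: 0, 2.1846, 3.3858, 5.58, 7.4456, 2.142 → Σ = 20.738
T = 20.738 / 8.0273 = 2.583434… → 2.58

2.58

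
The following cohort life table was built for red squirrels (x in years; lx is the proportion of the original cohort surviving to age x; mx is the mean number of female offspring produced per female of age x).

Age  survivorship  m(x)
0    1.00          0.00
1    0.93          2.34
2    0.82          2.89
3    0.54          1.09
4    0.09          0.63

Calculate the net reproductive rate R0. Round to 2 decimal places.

lx·mx by age: 0, 2.1762, 2.3698, 0.5886, 0.0567
R0 = Σ lx·mx = 5.1913 → 5.19

5.19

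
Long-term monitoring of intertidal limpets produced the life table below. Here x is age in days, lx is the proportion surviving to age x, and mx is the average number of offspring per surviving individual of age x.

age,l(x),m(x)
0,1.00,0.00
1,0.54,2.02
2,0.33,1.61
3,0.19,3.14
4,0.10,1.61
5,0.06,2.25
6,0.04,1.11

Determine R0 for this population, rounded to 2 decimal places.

lx·mx by age: 0, 1.0908, 0.5313, 0.5966, 0.161, 0.135, 0.0444
R0 = Σ lx·mx = 2.5591 → 2.56

2.56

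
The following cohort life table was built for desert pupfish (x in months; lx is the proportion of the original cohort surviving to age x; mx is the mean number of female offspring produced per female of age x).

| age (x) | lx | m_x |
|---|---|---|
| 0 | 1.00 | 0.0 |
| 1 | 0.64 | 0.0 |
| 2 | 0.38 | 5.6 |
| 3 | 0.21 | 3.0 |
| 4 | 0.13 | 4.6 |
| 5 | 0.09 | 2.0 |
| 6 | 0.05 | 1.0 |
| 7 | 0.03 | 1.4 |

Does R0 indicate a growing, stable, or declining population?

growing

R0 = Σ lx·mx = 0 + 0 + 2.128 + 0.63 + 0.598 + 0.18 + 0.05 + 0.042 = 3.628
R0 > 1, so the population is growing.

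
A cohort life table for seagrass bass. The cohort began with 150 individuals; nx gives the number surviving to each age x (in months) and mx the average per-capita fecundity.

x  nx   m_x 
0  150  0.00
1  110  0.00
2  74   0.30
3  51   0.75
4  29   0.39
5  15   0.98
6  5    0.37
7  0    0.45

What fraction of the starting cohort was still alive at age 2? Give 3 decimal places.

0.493

l_2 = n_2/n_0 = 74/150 = 0.493333… → 0.493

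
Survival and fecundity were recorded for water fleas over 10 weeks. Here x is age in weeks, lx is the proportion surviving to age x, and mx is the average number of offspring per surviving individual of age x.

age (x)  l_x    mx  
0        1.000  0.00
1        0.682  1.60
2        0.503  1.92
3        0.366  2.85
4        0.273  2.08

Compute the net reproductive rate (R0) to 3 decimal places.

3.668

lx·mx by age: 0, 1.0912, 0.96576, 1.0431, 0.56784
R0 = Σ lx·mx = 3.6679 → 3.668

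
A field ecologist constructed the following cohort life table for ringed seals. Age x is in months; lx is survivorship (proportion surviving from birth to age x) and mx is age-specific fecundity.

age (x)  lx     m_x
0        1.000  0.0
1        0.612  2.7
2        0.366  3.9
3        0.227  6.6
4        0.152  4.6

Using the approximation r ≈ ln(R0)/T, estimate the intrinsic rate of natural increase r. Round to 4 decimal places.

R0 = Σ lx·mx = 0 + 1.6524 + 1.4274 + 1.4982 + 0.6992 = 5.2772
Σ x·lx·mx = 11.7986; T = 11.7986/5.2772 = 2.23577…
r ≈ ln(R0)/T = ln(5.2772)/2.23577… = 0.743993… → 0.7440

0.7440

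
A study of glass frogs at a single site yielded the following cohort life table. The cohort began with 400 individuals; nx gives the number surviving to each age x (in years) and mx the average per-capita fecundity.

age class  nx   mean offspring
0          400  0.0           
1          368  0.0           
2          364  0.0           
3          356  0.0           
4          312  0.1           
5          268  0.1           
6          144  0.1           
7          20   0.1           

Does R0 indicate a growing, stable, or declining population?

lx = nx/n0 = nx/400: 1, 0.92, 0.91, 0.89, 0.78, 0.67, 0.36, 0.05
R0 = Σ lx·mx = 0 + 0 + 0 + 0 + 0.078 + 0.067 + 0.036 + 0.005 = 0.186
R0 < 1, so the population is declining.

declining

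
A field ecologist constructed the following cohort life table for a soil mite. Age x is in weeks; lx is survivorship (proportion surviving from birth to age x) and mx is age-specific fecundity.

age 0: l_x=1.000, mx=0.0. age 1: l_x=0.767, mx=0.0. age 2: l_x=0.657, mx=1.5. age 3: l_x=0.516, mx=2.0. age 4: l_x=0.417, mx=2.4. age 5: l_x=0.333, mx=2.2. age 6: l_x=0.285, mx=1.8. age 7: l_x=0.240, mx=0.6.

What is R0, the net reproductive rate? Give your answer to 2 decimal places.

4.41

lx·mx by age: 0, 0, 0.9855, 1.032, 1.0008, 0.7326, 0.513, 0.144
R0 = Σ lx·mx = 4.4079 → 4.41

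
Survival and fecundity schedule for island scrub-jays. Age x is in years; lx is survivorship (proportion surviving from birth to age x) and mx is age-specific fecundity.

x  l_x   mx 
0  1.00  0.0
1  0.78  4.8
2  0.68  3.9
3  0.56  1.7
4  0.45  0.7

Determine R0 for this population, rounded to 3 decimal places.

lx·mx by age: 0, 3.744, 2.652, 0.952, 0.315
R0 = Σ lx·mx = 7.663 → 7.663

7.663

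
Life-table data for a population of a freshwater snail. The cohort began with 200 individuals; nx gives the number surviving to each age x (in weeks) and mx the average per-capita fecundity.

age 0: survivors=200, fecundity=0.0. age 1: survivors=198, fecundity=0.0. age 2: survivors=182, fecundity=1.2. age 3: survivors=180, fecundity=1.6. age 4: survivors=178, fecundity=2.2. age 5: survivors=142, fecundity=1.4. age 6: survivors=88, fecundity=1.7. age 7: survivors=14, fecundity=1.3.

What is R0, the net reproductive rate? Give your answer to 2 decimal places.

6.32

lx = nx/n0 = nx/200: 1, 0.99, 0.91, 0.9, 0.89, 0.71, 0.44, 0.07
lx·mx by age: 0, 0, 1.092, 1.44, 1.958, 0.994, 0.748, 0.091
R0 = Σ lx·mx = 6.323 → 6.32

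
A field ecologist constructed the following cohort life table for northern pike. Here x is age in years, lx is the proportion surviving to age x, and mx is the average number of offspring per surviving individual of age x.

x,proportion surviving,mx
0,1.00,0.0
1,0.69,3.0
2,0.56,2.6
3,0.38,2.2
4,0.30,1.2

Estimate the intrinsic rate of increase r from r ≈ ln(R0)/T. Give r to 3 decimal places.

R0 = Σ lx·mx = 0 + 2.07 + 1.456 + 0.836 + 0.36 = 4.722
Σ x·lx·mx = 8.93; T = 8.93/4.722 = 1.89115…
r ≈ ln(R0)/T = ln(4.722)/1.89115… = 0.82079… → 0.821

0.821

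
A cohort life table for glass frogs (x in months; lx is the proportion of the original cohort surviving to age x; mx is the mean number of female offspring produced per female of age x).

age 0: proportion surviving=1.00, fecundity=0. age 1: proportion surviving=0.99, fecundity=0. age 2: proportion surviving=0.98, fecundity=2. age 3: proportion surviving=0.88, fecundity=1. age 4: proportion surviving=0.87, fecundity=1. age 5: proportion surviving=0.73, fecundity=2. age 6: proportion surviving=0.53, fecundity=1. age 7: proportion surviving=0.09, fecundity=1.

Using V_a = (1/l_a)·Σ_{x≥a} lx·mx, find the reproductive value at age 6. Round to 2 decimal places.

1.17

lx·mx for x ≥ 6: 0.53, 0.09 → sum = 0.62
V_6 = 0.62 / l_6 = 0.62 / 0.53 = 1.169811… → 1.17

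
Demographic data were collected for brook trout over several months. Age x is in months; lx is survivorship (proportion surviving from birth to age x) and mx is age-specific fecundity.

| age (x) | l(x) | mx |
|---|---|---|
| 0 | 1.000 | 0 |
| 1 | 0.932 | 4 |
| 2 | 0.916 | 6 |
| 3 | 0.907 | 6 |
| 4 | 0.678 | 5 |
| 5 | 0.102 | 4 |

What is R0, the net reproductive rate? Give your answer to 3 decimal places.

lx·mx by age: 0, 3.728, 5.496, 5.442, 3.39, 0.408
R0 = Σ lx·mx = 18.464 → 18.464

18.464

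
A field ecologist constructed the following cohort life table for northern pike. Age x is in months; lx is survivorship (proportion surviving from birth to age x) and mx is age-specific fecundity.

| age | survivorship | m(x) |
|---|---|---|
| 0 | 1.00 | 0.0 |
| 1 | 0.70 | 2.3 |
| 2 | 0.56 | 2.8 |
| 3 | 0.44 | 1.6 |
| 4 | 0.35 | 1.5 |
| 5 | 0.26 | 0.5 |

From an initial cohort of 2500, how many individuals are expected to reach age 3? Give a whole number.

1100

Expected survivors = N0 · l_3 = 2500 × 0.44 = 1100 → 1100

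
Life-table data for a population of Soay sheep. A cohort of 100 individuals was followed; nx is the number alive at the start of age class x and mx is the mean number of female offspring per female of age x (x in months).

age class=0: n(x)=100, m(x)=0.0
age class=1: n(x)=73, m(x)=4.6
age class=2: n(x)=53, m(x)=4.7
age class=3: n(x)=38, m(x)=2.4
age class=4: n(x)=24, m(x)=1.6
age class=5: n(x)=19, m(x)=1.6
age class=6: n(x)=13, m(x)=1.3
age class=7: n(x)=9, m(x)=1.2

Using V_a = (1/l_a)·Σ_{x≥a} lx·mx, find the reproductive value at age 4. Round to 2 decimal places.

lx = nx/n0 = nx/100: 1, 0.73, 0.53, 0.38, 0.24, 0.19, 0.13, 0.09
lx·mx for x ≥ 4: 0.384, 0.304, 0.169, 0.108 → sum = 0.965
V_4 = 0.965 / l_4 = 0.965 / 0.24 = 4.020833… → 4.02

4.02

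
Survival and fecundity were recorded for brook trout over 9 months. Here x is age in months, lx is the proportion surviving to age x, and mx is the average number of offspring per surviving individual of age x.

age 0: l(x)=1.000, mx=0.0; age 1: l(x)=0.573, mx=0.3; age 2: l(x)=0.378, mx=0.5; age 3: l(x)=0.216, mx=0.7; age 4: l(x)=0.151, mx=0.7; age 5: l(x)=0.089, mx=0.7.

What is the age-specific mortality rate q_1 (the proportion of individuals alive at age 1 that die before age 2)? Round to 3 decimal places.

q_1 = (l_1 − l_2) / l_1 = (0.573 − 0.378) / 0.573
     = 0.195 / 0.573 = 0.340314… → 0.340

0.340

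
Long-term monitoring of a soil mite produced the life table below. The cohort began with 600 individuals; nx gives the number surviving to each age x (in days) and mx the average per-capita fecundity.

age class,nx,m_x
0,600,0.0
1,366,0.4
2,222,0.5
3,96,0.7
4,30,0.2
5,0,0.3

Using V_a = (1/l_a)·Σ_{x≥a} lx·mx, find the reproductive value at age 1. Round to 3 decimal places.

0.903

lx = nx/n0 = nx/600: 1, 0.61, 0.37, 0.16, 0.05, 0
lx·mx for x ≥ 1: 0.244, 0.185, 0.112, 0.01, 0 → sum = 0.551
V_1 = 0.551 / l_1 = 0.551 / 0.61 = 0.903279… → 0.903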